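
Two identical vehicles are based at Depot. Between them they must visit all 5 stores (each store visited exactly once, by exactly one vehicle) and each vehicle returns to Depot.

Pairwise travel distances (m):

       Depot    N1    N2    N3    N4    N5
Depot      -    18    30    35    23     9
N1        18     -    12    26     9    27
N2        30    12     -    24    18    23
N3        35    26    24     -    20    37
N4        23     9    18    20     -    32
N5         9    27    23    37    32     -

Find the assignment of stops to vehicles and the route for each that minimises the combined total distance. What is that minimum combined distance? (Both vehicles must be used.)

There are 2^4 − 1 = 15 ways to divide the 5 stops into two non-empty groups. For each, the best each vehicle can do is its own shortest tour through its group:
  {N1} + {N2, N3, N4, N5}: 36 + 99 = 135
  {N2} + {N1, N3, N4, N5}: 60 + 93 = 153
  {N1, N2} + {N3, N4, N5}: 60 + 89 = 149
  {N3} + {N1, N2, N4, N5}: 70 + 76 = 146
  {N1, N3} + {N2, N4, N5}: 79 + 73 = 152
  {N2, N3} + {N1, N4, N5}: 89 + 68 = 157
  … (15 splits in total)
  {N1, N2, N3, N4} + {N5}: 97 + 18 = 115  ← best
Best: vehicle 1 Depot → N1 → N2 → N3 → N4 → Depot = 97; vehicle 2 Depot → N5 → Depot = 18; combined 115.

115 m — the smallest possible combined total.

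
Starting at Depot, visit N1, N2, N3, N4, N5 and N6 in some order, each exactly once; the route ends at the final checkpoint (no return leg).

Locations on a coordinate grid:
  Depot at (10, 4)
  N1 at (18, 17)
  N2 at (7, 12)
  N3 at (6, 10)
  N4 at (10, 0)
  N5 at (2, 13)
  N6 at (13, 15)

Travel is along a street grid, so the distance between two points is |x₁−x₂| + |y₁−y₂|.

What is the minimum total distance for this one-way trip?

There are 6! = 720 possible orderings.
Depot → N1 → N2 → N3 → N4 → N5 → N6: 21+16+3+14+21+13 = 88
Depot → N1 → N2 → N3 → N4 → N6 → N5: 21+16+3+14+18+13 = 85
Depot → N1 → N2 → N3 → N5 → N4 → N6: 21+16+3+7+21+18 = 86
Depot → N1 → N2 → N3 → N5 → N6 → N4: 21+16+3+7+13+18 = 78
Depot → N1 → N2 → N3 → N6 → N4 → N5: 21+16+3+12+18+21 = 91
Depot → N1 → N2 → N3 → N6 → N5 → N4: 21+16+3+12+13+21 = 86
Depot → N1 → N2 → N4 → N3 → N5 → N6: 21+16+15+14+7+13 = 86
Depot → N1 → N2 → N4 → N3 → N6 → N5: 21+16+15+14+12+13 = 91
… (712 more)
Depot → N4 → N3 → N2 → N5 → N6 → N1: 4+14+3+6+13+7 = 47  ← best
The minimum is 47.
One shortest path: Depot → N4 → N3 → N2 → N5 → N6 → N1.

Shortest open route: 47.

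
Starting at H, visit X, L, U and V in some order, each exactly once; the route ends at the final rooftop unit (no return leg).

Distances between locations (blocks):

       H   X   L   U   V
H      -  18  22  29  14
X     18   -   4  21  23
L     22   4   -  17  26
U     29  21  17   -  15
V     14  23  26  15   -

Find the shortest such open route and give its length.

Shortest open route: 50 blocks.

There are 4! = 24 possible orderings.
H→X→L→U→V: 18+4+17+15 = 54
H→X→L→V→U: 18+4+26+15 = 63
H→X→U→L→V: 18+21+17+26 = 82
H→X→U→V→L: 18+21+15+26 = 80
H→X→V→L→U: 18+23+26+17 = 84
H→X→V→U→L: 18+23+15+17 = 73
H→L→X→U→V: 22+4+21+15 = 62
H→L→X→V→U: 22+4+23+15 = 64
H→L→U→X→V: 22+17+21+23 = 83
H→L→U→V→X: 22+17+15+23 = 77
H→L→V→X→U: 22+26+23+21 = 92
H→L→V→U→X: 22+26+15+21 = 84
H→U→X→L→V: 29+21+4+26 = 80
H→U→X→V→L: 29+21+23+26 = 99
… (10 more)
H→V→U→L→X: 14+15+17+4 = 50  ← best
The minimum is 50.
One shortest path: H → V → U → L → X.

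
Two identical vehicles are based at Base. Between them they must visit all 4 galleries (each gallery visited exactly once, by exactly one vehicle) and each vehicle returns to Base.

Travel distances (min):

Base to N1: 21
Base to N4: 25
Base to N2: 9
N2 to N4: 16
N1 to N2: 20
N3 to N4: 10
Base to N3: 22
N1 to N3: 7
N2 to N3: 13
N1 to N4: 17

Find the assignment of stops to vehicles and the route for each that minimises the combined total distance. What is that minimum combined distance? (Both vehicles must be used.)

Try each way of splitting the stops between the two vehicles (each non-empty) and, for each split, find the best tour for each vehicle:
  {N1} + {N2, N3, N4}: 42 + 57 = 99
  {N2} + {N1, N3, N4}: 18 + 63 = 81
  {N1, N2} + {N3, N4}: 50 + 57 = 107
  {N3} + {N1, N2, N4}: 44 + 63 = 107
  {N1, N3} + {N2, N4}: 50 + 50 = 100
  {N2, N3} + {N1, N4}: 44 + 63 = 107
  … (7 splits in total)
Best: vehicle 1 Base → N2 → Base = 18; vehicle 2 Base → N1 → N3 → N4 → Base = 63; combined 81.

Minimum combined distance: 81 min.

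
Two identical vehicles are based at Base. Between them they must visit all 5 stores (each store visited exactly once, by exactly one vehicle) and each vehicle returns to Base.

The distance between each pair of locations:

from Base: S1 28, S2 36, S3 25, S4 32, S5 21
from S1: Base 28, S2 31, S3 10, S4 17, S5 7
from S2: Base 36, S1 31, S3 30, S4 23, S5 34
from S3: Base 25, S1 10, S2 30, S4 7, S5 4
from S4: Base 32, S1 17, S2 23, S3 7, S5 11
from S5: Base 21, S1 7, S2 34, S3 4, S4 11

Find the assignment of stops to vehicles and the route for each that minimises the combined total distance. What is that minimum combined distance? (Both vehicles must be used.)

Try each way of splitting the stops between the two vehicles (each non-empty) and, for each split, find the best tour for each vehicle:
  {S1} + {S2, S3, S4, S5}: 56 + 91 = 147
  {S2} + {S1, S3, S4, S5}: 72 + 77 = 149
  {S1, S2} + {S3, S4, S5}: 95 + 64 = 159
  {S3} + {S1, S2, S4, S5}: 50 + 104 = 154
  {S1, S3} + {S2, S4, S5}: 63 + 91 = 154
  {S2, S3} + {S1, S4, S5}: 91 + 77 = 168
  … (15 splits in total)
  {S1, S2, S3, S4} + {S5}: 104 + 42 = 146  ← best
Best: vehicle 1 Base → S1 → S3 → S4 → S2 → Base = 104; vehicle 2 Base → S5 → Base = 42; combined 146.

146 — the smallest possible combined total.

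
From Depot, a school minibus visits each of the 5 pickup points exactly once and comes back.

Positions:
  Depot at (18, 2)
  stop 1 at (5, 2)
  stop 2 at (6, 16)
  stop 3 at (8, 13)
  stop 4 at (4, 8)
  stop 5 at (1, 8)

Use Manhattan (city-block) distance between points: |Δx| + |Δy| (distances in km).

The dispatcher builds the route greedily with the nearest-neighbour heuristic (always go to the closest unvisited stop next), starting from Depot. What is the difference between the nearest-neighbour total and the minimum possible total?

From Depot: stop 1=13, stop 4=20, stop 3=21, stop 5=23, stop 2=26 → choose stop 1 (13).
From stop 1: stop 4=7, stop 5=10, stop 3=14, stop 2=15 → choose stop 4 (7).
From stop 4: stop 5=3, stop 3=9, stop 2=10 → choose stop 5 (3).
From stop 5: stop 3=12, stop 2=13 → choose stop 3 (12).
From stop 3: stop 2=5 → choose stop 2 (5).
NN route Depot → stop 1 → stop 4 → stop 5 → stop 3 → stop 2 → Depot costs 66.
Optimal: Depot → stop 1 → stop 4 → stop 5 → stop 2 → stop 3 → Depot costs 62 (by enumerating all 60 distinct tours).
Excess = 66 − 62 = 4.

Excess over optimum: 4 km.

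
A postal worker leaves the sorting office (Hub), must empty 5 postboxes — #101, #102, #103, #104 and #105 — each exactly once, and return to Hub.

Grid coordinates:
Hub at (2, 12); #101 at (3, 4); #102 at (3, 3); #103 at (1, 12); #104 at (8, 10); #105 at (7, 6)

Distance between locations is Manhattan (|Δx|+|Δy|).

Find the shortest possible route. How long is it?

There are 60 distinct closed tours to check (reversals are equivalent).
Hub→#101→#102→#103→#104→#105→Hub: 9+1+11+9+5+11 = 46
Hub→#101→#102→#103→#105→#104→Hub: 9+1+11+12+5+8 = 46
Hub→#101→#102→#104→#103→#105→Hub: 9+1+12+9+12+11 = 54
Hub→#101→#102→#104→#105→#103→Hub: 9+1+12+5+12+1 = 40
Hub→#101→#102→#105→#103→#104→Hub: 9+1+7+12+9+8 = 46
Hub→#101→#102→#105→#104→#103→Hub: 9+1+7+5+9+1 = 32
Hub→#101→#103→#102→#104→#105→Hub: 9+10+11+12+5+11 = 58
Hub→#101→#103→#102→#105→#104→Hub: 9+10+11+7+5+8 = 50
Hub→#101→#103→#104→#102→#105→Hub: 9+10+9+12+7+11 = 58
Hub→#101→#103→#104→#105→#102→Hub: 9+10+9+5+7+10 = 50
Hub→#101→#103→#105→#102→#104→Hub: 9+10+12+7+12+8 = 58
Hub→#101→#103→#105→#104→#102→Hub: 9+10+12+5+12+10 = 58
Hub→#101→#104→#102→#103→#105→Hub: 9+11+12+11+12+11 = 66
Hub→#101→#104→#102→#105→#103→Hub: 9+11+12+7+12+1 = 52
… (46 more)
The minimum is 32.
One optimal route: Hub → #101 → #102 → #105 → #104 → #103 → Hub (or its reverse).

Minimum total distance: 32.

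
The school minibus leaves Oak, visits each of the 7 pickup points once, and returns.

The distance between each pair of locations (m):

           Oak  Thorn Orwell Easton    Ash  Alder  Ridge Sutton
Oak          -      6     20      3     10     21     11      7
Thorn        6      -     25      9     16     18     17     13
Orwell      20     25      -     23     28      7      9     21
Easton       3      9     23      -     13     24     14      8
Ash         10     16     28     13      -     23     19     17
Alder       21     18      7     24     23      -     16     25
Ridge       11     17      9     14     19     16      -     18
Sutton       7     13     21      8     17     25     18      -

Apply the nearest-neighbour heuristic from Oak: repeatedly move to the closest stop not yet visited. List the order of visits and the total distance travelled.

Total distance 96 m via the nearest-neighbour route Oak → Easton → Sutton → Thorn → Ash → Ridge → Orwell → Alder → Oak.

Oak → [Easton:3 / Thorn:6 / Sutton:7 / Ash:10 / Ridge:11 / Orwell:20 / Alder:21] → Easton (3)
Easton → [Sutton:8 / Thorn:9 / Ash:13 / Ridge:14 / Orwell:23 / Alder:24] → Sutton (8)
Sutton → [Thorn:13 / Ash:17 / Ridge:18 / Orwell:21 / Alder:25] → Thorn (13)
Thorn → [Ash:16 / Ridge:17 / Alder:18 / Orwell:25] → Ash (16)
Ash → [Ridge:19 / Alder:23 / Orwell:28] → Ridge (19)
Ridge → [Orwell:9 / Alder:16] → Orwell (9)
Orwell → [Alder:7] → Alder (7)
Return Alder→Oak: 21.
Total = 3 + 8 + 13 + 16 + 19 + 9 + 7 + 21 = 96.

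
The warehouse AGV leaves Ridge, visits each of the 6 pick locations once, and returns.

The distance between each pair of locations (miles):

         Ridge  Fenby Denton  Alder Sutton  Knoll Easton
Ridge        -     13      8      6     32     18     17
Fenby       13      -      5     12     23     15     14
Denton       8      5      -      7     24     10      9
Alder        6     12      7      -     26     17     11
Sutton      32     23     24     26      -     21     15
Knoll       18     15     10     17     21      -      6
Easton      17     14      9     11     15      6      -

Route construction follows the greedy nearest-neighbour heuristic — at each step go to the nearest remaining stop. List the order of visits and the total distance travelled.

91 miles along Ridge → Alder → Denton → Fenby → Easton → Knoll → Sutton → Ridge.

From Ridge: distances to unvisited — Alder=6, Denton=8, Fenby=13, Easton=17, Knoll=18, Sutton=32. Nearest is Alder (6).
From Alder: distances to unvisited — Denton=7, Easton=11, Fenby=12, Knoll=17, Sutton=26. Nearest is Denton (7).
From Denton: distances to unvisited — Fenby=5, Easton=9, Knoll=10, Sutton=24. Nearest is Fenby (5).
From Fenby: distances to unvisited — Easton=14, Knoll=15, Sutton=23. Nearest is Easton (14).
From Easton: distances to unvisited — Knoll=6, Sutton=15. Nearest is Knoll (6).
From Knoll: distances to unvisited — Sutton=21. Nearest is Sutton (21).
Return Sutton→Ridge: 32.
Total = 6 + 7 + 5 + 14 + 6 + 21 + 32 = 91.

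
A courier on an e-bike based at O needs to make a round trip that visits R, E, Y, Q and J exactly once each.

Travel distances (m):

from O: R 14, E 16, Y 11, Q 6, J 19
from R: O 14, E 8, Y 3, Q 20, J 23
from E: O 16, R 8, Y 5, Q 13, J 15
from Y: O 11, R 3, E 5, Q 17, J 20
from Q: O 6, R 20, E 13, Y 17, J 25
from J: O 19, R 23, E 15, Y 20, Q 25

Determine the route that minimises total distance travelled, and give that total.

Shortest round trip = 68 m.

There are 60 distinct closed tours to check (reversals are equivalent).
O → R → E → Y → Q → J → O: 14+8+5+17+25+19 = 88
O → R → E → Y → J → Q → O: 14+8+5+20+25+6 = 78
O → R → E → Q → Y → J → O: 14+8+13+17+20+19 = 91
O → R → E → Q → J → Y → O: 14+8+13+25+20+11 = 91
O → R → E → J → Y → Q → O: 14+8+15+20+17+6 = 80
O → R → E → J → Q → Y → O: 14+8+15+25+17+11 = 90
O → R → Y → E → Q → J → O: 14+3+5+13+25+19 = 79
O → R → Y → E → J → Q → O: 14+3+5+15+25+6 = 68
O → R → Y → Q → E → J → O: 14+3+17+13+15+19 = 81
O → R → Y → Q → J → E → O: 14+3+17+25+15+16 = 90
O → R → Y → J → E → Q → O: 14+3+20+15+13+6 = 71
O → R → Y → J → Q → E → O: 14+3+20+25+13+16 = 91
O → R → Q → E → Y → J → O: 14+20+13+5+20+19 = 91
O → R → Q → E → J → Y → O: 14+20+13+15+20+11 = 93
… (46 more)
The minimum is 68.
One optimal route: O → R → Y → E → J → Q → O (or its reverse).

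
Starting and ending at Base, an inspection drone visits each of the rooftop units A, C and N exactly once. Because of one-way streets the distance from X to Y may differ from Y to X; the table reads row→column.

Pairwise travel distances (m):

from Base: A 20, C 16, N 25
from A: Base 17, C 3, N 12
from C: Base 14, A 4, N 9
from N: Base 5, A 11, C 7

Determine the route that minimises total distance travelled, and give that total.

Shortest round trip = 37 m.

Base-A-C-N-Base: 20+3+9+5 = 37
Base-A-N-C-Base: 20+12+7+14 = 53
Base-C-A-N-Base: 16+4+12+5 = 37
Base-C-N-A-Base: 16+9+11+17 = 53
Base-N-A-C-Base: 25+11+3+14 = 53
Base-N-C-A-Base: 25+7+4+17 = 53
The minimum is 37.
One optimal route: Base → A → C → N → Base.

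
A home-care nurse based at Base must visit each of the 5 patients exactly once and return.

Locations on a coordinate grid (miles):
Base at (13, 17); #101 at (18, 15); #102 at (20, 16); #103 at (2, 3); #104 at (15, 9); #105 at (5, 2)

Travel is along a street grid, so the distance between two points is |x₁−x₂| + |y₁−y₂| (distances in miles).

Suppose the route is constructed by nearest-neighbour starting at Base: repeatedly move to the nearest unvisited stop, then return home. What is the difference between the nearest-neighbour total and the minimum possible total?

Base: #101=7, #102=8, #104=10, #105=23, #103=25 ⇒ #101
#101: #102=3, #104=9, #105=26, #103=28 ⇒ #102
#102: #104=12, #105=29, #103=31 ⇒ #104
#104: #105=17, #103=19 ⇒ #105
#105: #103=4 ⇒ #103
NN route Base → #101 → #102 → #104 → #105 → #103 → Base costs 68.
Optimal: Base → #102 → #101 → #104 → #103 → #105 → Base costs 66 (by enumerating all 60 distinct tours).
Excess = 68 − 66 = 2.

The nearest-neighbour route is 2 miles longer than optimal.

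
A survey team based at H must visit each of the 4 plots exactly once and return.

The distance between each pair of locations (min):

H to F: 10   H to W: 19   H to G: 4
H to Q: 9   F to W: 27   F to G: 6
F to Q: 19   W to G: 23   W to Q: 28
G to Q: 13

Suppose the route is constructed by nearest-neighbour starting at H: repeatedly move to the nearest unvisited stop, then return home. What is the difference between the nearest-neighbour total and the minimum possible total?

H: G=4, Q=9, F=10, W=19 ⇒ G
G: F=6, Q=13, W=23 ⇒ F
F: Q=19, W=27 ⇒ Q
Q: W=28 ⇒ W
NN route H → G → F → Q → W → H costs 76.
Optimal: H → W → F → G → Q → H costs 74 (by enumerating all 12 distinct tours).
Excess = 76 − 74 = 2.

The nearest-neighbour route is 2 min longer than optimal.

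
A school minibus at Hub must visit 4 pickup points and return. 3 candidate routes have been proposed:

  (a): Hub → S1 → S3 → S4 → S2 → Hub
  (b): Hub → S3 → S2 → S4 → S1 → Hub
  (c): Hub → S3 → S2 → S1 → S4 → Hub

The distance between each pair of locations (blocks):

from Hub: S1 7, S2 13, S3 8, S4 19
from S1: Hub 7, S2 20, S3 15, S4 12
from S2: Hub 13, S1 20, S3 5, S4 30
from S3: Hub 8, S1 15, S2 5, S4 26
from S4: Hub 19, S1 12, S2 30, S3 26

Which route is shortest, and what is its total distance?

(a): 7 + 15 + 26 + 30 + 13 = 91
(b): 8 + 5 + 30 + 12 + 7 = 62
(c): 8 + 5 + 20 + 12 + 19 = 64

Shortest is (b), total 62 blocks.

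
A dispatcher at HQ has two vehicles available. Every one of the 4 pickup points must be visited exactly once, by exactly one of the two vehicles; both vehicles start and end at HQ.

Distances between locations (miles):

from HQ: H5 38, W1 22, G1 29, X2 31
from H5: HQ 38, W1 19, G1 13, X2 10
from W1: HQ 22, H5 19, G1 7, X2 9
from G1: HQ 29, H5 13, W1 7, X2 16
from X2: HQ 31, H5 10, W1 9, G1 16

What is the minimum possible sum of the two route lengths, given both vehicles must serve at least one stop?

127 miles — the smallest possible combined total.

Check every non-empty split of the stops between the two vehicles; for each half take its own optimal tour:
  {H5} + {W1, G1, X2}: 76 + 76 = 152
  {W1} + {H5, G1, X2}: 44 + 83 = 127
  {H5, W1} + {G1, X2}: 79 + 76 = 155
  {G1} + {H5, W1, X2}: 58 + 79 = 137
  {H5, G1} + {W1, X2}: 80 + 62 = 142
  {W1, G1} + {H5, X2}: 58 + 79 = 137
  … (7 splits in total)
Best: vehicle 1 HQ → W1 → HQ = 44; vehicle 2 HQ → G1 → H5 → X2 → HQ = 83; combined 127.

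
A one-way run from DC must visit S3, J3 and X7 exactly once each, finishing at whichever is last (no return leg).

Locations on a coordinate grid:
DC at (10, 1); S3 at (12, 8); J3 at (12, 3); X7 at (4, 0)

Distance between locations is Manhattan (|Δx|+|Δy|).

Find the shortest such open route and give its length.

23 — the minimum one-way total.

There are 3! = 6 possible orderings.
DC - S3 - J3 - X7: 9+5+11 = 25
DC - S3 - X7 - J3: 9+16+11 = 36
DC - J3 - S3 - X7: 4+5+16 = 25
DC - J3 - X7 - S3: 4+11+16 = 31
DC - X7 - S3 - J3: 7+16+5 = 28
DC - X7 - J3 - S3: 7+11+5 = 23
The minimum is 23.
One shortest path: DC → X7 → J3 → S3.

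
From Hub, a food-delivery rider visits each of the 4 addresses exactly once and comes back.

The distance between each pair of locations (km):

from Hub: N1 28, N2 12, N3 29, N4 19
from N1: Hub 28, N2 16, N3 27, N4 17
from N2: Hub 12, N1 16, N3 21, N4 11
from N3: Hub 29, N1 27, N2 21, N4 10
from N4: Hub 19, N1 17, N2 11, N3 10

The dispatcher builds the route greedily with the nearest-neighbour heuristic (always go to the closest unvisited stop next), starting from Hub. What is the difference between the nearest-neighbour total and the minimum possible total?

Hub: N2=12, N4=19, N1=28, N3=29 ⇒ N2
N2: N4=11, N1=16, N3=21 ⇒ N4
N4: N3=10, N1=17 ⇒ N3
N3: N1=27 ⇒ N1
NN route Hub → N2 → N4 → N3 → N1 → Hub costs 88.
Optimal: Hub → N2 → N1 → N3 → N4 → Hub costs 84 (by enumerating all 12 distinct tours).
Excess = 88 − 84 = 4.

The nearest-neighbour route is 4 km longer than optimal.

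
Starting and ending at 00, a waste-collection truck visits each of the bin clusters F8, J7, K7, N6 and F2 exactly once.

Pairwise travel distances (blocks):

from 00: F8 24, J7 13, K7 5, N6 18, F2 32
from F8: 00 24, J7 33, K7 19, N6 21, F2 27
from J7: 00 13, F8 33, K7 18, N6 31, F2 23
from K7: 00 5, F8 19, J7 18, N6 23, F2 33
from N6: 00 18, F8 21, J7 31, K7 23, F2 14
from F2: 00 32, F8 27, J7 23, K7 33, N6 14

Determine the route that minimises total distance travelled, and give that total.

Shortest round trip = 95 blocks.

With 5 stops there are 5!/2 = 60 distinct round trips (a route and its reverse cost the same).
00→F8→J7→K7→N6→F2→00: 24+33+18+23+14+32 = 144
00→F8→J7→K7→F2→N6→00: 24+33+18+33+14+18 = 140
00→F8→J7→N6→K7→F2→00: 24+33+31+23+33+32 = 176
00→F8→J7→N6→F2→K7→00: 24+33+31+14+33+5 = 140
00→F8→J7→F2→K7→N6→00: 24+33+23+33+23+18 = 154
00→F8→J7→F2→N6→K7→00: 24+33+23+14+23+5 = 122
00→F8→K7→J7→N6→F2→00: 24+19+18+31+14+32 = 138
00→F8→K7→J7→F2→N6→00: 24+19+18+23+14+18 = 116
00→F8→K7→N6→J7→F2→00: 24+19+23+31+23+32 = 152
00→F8→K7→N6→F2→J7→00: 24+19+23+14+23+13 = 116
00→F8→K7→F2→J7→N6→00: 24+19+33+23+31+18 = 148
00→F8→K7→F2→N6→J7→00: 24+19+33+14+31+13 = 134
00→F8→N6→J7→K7→F2→00: 24+21+31+18+33+32 = 159
00→F8→N6→J7→F2→K7→00: 24+21+31+23+33+5 = 137
… (46 more)
00→J7→F2→N6→F8→K7→00: 13+23+14+21+19+5 = 95  ← best
The minimum is 95.
One optimal route: 00 → J7 → F2 → N6 → F8 → K7 → 00 (or its reverse).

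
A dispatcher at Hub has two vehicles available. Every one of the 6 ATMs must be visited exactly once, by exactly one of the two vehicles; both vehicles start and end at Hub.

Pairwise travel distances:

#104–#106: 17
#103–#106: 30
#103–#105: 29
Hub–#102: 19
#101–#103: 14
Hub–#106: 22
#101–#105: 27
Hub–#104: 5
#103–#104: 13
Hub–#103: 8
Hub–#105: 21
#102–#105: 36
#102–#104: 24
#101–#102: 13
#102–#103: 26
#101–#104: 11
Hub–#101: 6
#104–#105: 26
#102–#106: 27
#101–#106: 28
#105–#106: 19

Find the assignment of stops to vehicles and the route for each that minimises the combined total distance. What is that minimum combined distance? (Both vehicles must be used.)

There are 2^5 − 1 = 31 ways to divide the 6 stops into two non-empty groups. For each, the best each vehicle can do is its own shortest tour through its group:
  {#101} + {#102, #103, #104, #105, #106}: 12 + 111 = 123
  {#102} + {#101, #103, #104, #105, #106}: 38 + 90 = 128
  {#101, #102} + {#103, #104, #105, #106}: 38 + 78 = 116
  {#103} + {#101, #102, #104, #105, #106}: 16 + 96 = 112
  {#101, #103} + {#102, #104, #105, #106}: 28 + 96 = 124
  {#102, #103} + {#101, #104, #105, #106}: 53 + 74 = 127
  … (31 splits in total)
Best: vehicle 1 Hub → #103 → Hub = 16; vehicle 2 Hub → #101 → #102 → #105 → #106 → #104 → Hub = 96; combined 112.

112 — the smallest possible combined total.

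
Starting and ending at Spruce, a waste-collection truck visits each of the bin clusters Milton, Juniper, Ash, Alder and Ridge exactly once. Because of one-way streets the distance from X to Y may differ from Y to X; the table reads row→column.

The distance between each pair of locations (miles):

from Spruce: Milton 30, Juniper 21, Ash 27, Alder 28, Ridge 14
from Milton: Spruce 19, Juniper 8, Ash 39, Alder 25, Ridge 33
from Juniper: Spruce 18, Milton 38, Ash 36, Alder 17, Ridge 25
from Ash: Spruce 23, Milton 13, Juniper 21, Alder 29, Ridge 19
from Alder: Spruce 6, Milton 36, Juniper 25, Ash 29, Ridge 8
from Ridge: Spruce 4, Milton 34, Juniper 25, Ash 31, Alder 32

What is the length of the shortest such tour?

Spruce - Milton - Juniper - Ash - Alder - Ridge - Spruce: 30+8+36+29+8+4 = 115
Spruce - Milton - Juniper - Ash - Ridge - Alder - Spruce: 30+8+36+19+32+6 = 131
Spruce - Milton - Juniper - Alder - Ash - Ridge - Spruce: 30+8+17+29+19+4 = 107
Spruce - Milton - Juniper - Alder - Ridge - Ash - Spruce: 30+8+17+8+31+23 = 117
Spruce - Milton - Juniper - Ridge - Ash - Alder - Spruce: 30+8+25+31+29+6 = 129
Spruce - Milton - Juniper - Ridge - Alder - Ash - Spruce: 30+8+25+32+29+23 = 147
Spruce - Milton - Ash - Juniper - Alder - Ridge - Spruce: 30+39+21+17+8+4 = 119
Spruce - Milton - Ash - Juniper - Ridge - Alder - Spruce: 30+39+21+25+32+6 = 153
Spruce - Milton - Ash - Alder - Juniper - Ridge - Spruce: 30+39+29+25+25+4 = 152
Spruce - Milton - Ash - Alder - Ridge - Juniper - Spruce: 30+39+29+8+25+18 = 149
Spruce - Milton - Ash - Ridge - Juniper - Alder - Spruce: 30+39+19+25+17+6 = 136
Spruce - Milton - Ash - Ridge - Alder - Juniper - Spruce: 30+39+19+32+25+18 = 163
Spruce - Milton - Alder - Juniper - Ash - Ridge - Spruce: 30+25+25+36+19+4 = 139
Spruce - Milton - Alder - Juniper - Ridge - Ash - Spruce: 30+25+25+25+31+23 = 159
… (106 more)
Spruce - Ash - Milton - Juniper - Alder - Ridge - Spruce: 27+13+8+17+8+4 = 77  ← best
The minimum is 77.
One optimal route: Spruce → Ash → Milton → Juniper → Alder → Ridge → Spruce.

Shortest round trip = 77 miles.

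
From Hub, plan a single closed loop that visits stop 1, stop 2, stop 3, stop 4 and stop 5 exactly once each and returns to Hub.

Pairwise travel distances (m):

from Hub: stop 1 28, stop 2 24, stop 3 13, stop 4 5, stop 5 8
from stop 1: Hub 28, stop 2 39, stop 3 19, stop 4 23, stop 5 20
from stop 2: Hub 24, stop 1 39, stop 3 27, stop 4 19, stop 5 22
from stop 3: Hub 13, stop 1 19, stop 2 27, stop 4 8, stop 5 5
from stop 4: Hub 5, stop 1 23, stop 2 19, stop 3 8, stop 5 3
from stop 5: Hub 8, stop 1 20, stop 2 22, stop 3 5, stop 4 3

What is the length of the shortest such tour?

95 m — the shortest possible round trip.

There are 60 distinct closed tours to check (reversals are equivalent).
Hub → stop 1 → stop 2 → stop 3 → stop 4 → stop 5 → Hub: 28+39+27+8+3+8 = 113
Hub → stop 1 → stop 2 → stop 3 → stop 5 → stop 4 → Hub: 28+39+27+5+3+5 = 107
Hub → stop 1 → stop 2 → stop 4 → stop 3 → stop 5 → Hub: 28+39+19+8+5+8 = 107
Hub → stop 1 → stop 2 → stop 4 → stop 5 → stop 3 → Hub: 28+39+19+3+5+13 = 107
Hub → stop 1 → stop 2 → stop 5 → stop 3 → stop 4 → Hub: 28+39+22+5+8+5 = 107
Hub → stop 1 → stop 2 → stop 5 → stop 4 → stop 3 → Hub: 28+39+22+3+8+13 = 113
Hub → stop 1 → stop 3 → stop 2 → stop 4 → stop 5 → Hub: 28+19+27+19+3+8 = 104
Hub → stop 1 → stop 3 → stop 2 → stop 5 → stop 4 → Hub: 28+19+27+22+3+5 = 104
Hub → stop 1 → stop 3 → stop 4 → stop 2 → stop 5 → Hub: 28+19+8+19+22+8 = 104
Hub → stop 1 → stop 3 → stop 4 → stop 5 → stop 2 → Hub: 28+19+8+3+22+24 = 104
Hub → stop 1 → stop 3 → stop 5 → stop 2 → stop 4 → Hub: 28+19+5+22+19+5 = 98
Hub → stop 1 → stop 3 → stop 5 → stop 4 → stop 2 → Hub: 28+19+5+3+19+24 = 98
Hub → stop 1 → stop 4 → stop 2 → stop 3 → stop 5 → Hub: 28+23+19+27+5+8 = 110
Hub → stop 1 → stop 4 → stop 2 → stop 5 → stop 3 → Hub: 28+23+19+22+5+13 = 110
… (46 more)
Hub → stop 2 → stop 1 → stop 3 → stop 5 → stop 4 → Hub: 24+39+19+5+3+5 = 95  ← best
The minimum is 95.
One optimal route: Hub → stop 2 → stop 1 → stop 3 → stop 5 → stop 4 → Hub (or its reverse).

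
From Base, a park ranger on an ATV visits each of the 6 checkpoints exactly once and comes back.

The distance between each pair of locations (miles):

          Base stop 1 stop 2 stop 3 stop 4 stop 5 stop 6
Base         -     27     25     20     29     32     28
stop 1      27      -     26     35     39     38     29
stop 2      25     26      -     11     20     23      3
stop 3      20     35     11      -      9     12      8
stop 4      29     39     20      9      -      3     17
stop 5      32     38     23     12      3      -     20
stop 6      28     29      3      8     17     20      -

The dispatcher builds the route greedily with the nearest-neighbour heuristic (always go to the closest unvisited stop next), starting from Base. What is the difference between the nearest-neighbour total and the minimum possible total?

Base: stop 3=20, stop 2=25, stop 1=27, stop 6=28, stop 4=29, stop 5=32 ⇒ stop 3
stop 3: stop 6=8, stop 4=9, stop 2=11, stop 5=12, stop 1=35 ⇒ stop 6
stop 6: stop 2=3, stop 4=17, stop 5=20, stop 1=29 ⇒ stop 2
stop 2: stop 4=20, stop 5=23, stop 1=26 ⇒ stop 4
stop 4: stop 5=3, stop 1=39 ⇒ stop 5
stop 5: stop 1=38 ⇒ stop 1
NN route Base → stop 3 → stop 6 → stop 2 → stop 4 → stop 5 → stop 1 → Base costs 119.
Optimal: Base → stop 1 → stop 2 → stop 6 → stop 3 → stop 4 → stop 5 → Base costs 108 (by enumerating all 360 distinct tours).
Excess = 119 − 108 = 11.

The nearest-neighbour route is 11 miles longer than optimal.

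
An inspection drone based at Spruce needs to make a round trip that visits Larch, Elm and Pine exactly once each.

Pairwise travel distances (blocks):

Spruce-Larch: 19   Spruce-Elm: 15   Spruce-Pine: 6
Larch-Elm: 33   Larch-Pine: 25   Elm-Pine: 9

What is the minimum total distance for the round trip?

There are 3 distinct closed tours to check (reversals are equivalent).
Spruce → Larch → Elm → Pine → Spruce: 19+33+9+6 = 67
Spruce → Larch → Pine → Elm → Spruce: 19+25+9+15 = 68
Spruce → Elm → Larch → Pine → Spruce: 15+33+25+6 = 79
The minimum is 67.
One optimal route: Spruce → Larch → Elm → Pine → Spruce (or its reverse).

Minimum total distance: 67 blocks.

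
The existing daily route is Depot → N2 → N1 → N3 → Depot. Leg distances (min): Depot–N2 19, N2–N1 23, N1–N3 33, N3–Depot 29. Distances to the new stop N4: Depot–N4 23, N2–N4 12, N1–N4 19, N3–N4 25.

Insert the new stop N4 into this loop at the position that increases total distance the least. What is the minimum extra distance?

+8 min — insert N4 between N2 and N1.

Insertion cost between consecutive stops i–j is d(i,N4) + d(N4,j) − d(i,j):
  between Depot and N2: 23 + 12 − 19 = 16
  between N2 and N1: 12 + 19 − 23 = 8
  between N1 and N3: 19 + 25 − 33 = 11
  between N3 and Depot: 25 + 23 − 29 = 19
Cheapest insertion is between N2 and N1, adding 8.
New total = 104 + 8 = 112.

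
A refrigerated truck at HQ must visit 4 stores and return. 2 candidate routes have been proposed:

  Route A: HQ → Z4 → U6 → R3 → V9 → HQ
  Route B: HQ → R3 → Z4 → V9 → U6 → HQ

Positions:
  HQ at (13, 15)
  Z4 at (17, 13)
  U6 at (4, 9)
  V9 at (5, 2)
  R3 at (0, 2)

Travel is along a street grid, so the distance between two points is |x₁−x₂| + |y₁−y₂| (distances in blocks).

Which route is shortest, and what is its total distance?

Route A: 6 + 17 + 11 + 5 + 21 = 60
Route B: 26 + 28 + 23 + 8 + 15 = 100

Shortest is Route A, total 60 blocks.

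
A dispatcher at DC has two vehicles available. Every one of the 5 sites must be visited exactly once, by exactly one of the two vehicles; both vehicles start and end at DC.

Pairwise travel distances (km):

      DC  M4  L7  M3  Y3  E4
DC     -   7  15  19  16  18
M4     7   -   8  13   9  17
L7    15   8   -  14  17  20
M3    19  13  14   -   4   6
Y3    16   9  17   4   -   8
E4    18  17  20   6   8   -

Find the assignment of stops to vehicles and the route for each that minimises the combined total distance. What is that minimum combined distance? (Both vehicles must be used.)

There are 2^4 − 1 = 15 ways to divide the 5 stops into two non-empty groups. For each, the best each vehicle can do is its own shortest tour through its group:
  {M4} + {L7, M3, Y3, E4}: 14 + 59 = 73
  {L7} + {M4, M3, Y3, E4}: 30 + 44 = 74
  {M4, L7} + {M3, Y3, E4}: 30 + 44 = 74
  {M3} + {M4, L7, Y3, E4}: 38 + 58 = 96
  {M4, M3} + {L7, Y3, E4}: 39 + 58 = 97
  {L7, M3} + {M4, Y3, E4}: 48 + 42 = 90
  … (15 splits in total)
Best: vehicle 1 DC → M4 → DC = 14; vehicle 2 DC → L7 → M3 → Y3 → E4 → DC = 59; combined 73.

73 km — the smallest possible combined total.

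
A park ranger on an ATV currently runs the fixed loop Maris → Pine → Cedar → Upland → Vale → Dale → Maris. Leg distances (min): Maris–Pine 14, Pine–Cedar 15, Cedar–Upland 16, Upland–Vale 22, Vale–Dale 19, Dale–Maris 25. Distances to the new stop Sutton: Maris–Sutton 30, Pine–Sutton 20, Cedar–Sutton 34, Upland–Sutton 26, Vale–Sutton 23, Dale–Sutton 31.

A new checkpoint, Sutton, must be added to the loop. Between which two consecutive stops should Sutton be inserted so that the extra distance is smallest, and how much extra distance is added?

+27 min — insert Sutton between Upland and Vale.

Insertion cost between consecutive stops i–j is d(i,Sutton) + d(Sutton,j) − d(i,j):
  between Maris and Pine: 30 + 20 − 14 = 36
  between Pine and Cedar: 20 + 34 − 15 = 39
  between Cedar and Upland: 34 + 26 − 16 = 44
  between Upland and Vale: 26 + 23 − 22 = 27
  between Vale and Dale: 23 + 31 − 19 = 35
  between Dale and Maris: 31 + 30 − 25 = 36
Cheapest insertion is between Upland and Vale, adding 27.
New total = 111 + 27 = 138.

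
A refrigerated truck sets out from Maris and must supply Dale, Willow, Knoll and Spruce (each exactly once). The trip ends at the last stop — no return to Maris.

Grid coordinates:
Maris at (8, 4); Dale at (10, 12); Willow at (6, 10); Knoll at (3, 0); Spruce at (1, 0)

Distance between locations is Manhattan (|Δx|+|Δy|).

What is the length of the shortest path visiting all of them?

There are 4! = 24 possible orderings.
Maris→Dale→Willow→Knoll→Spruce: 10+6+13+2 = 31
Maris→Dale→Willow→Spruce→Knoll: 10+6+15+2 = 33
Maris→Dale→Knoll→Willow→Spruce: 10+19+13+15 = 57
Maris→Dale→Knoll→Spruce→Willow: 10+19+2+15 = 46
Maris→Dale→Spruce→Willow→Knoll: 10+21+15+13 = 59
Maris→Dale→Spruce→Knoll→Willow: 10+21+2+13 = 46
Maris→Willow→Dale→Knoll→Spruce: 8+6+19+2 = 35
Maris→Willow→Dale→Spruce→Knoll: 8+6+21+2 = 37
Maris→Willow→Knoll→Dale→Spruce: 8+13+19+21 = 61
Maris→Willow→Knoll→Spruce→Dale: 8+13+2+21 = 44
Maris→Willow→Spruce→Dale→Knoll: 8+15+21+19 = 63
Maris→Willow→Spruce→Knoll→Dale: 8+15+2+19 = 44
Maris→Knoll→Dale→Willow→Spruce: 9+19+6+15 = 49
Maris→Knoll→Dale→Spruce→Willow: 9+19+21+15 = 64
… (10 more)
The minimum is 31.
One shortest path: Maris → Dale → Willow → Knoll → Spruce.

Shortest open route: 31.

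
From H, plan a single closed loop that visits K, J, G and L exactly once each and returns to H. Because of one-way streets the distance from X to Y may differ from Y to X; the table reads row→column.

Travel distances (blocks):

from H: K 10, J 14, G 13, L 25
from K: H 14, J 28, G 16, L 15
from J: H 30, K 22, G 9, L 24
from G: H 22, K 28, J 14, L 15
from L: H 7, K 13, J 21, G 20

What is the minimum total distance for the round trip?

Shortest round trip = 65 blocks.

H→K→J→G→L→H: 10+28+9+15+7 = 69
H→K→J→L→G→H: 10+28+24+20+22 = 104
H→K→G→J→L→H: 10+16+14+24+7 = 71
H→K→G→L→J→H: 10+16+15+21+30 = 92
H→K→L→J→G→H: 10+15+21+9+22 = 77
H→K→L→G→J→H: 10+15+20+14+30 = 89
H→J→K→G→L→H: 14+22+16+15+7 = 74
H→J→K→L→G→H: 14+22+15+20+22 = 93
H→J→G→K→L→H: 14+9+28+15+7 = 73
H→J→G→L→K→H: 14+9+15+13+14 = 65
H→J→L→K→G→H: 14+24+13+16+22 = 89
H→J→L→G→K→H: 14+24+20+28+14 = 100
H→G→K→J→L→H: 13+28+28+24+7 = 100
H→G→K→L→J→H: 13+28+15+21+30 = 107
… (10 more)
The minimum is 65.
One optimal route: H → J → G → L → K → H.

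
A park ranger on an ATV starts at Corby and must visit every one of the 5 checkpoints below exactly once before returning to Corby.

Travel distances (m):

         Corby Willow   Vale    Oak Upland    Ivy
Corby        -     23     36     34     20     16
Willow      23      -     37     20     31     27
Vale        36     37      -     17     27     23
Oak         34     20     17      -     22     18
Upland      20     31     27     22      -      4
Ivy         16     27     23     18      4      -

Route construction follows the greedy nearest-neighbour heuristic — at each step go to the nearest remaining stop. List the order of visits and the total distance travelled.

119 m along Corby → Ivy → Upland → Oak → Vale → Willow → Corby.

At Corby the remaining stops are Ivy 16, Upland 20, Willow 23, Oak 34, Vale 36; go to Ivy.
At Ivy the remaining stops are Upland 4, Oak 18, Vale 23, Willow 27; go to Upland.
At Upland the remaining stops are Oak 22, Vale 27, Willow 31; go to Oak.
At Oak the remaining stops are Vale 17, Willow 20; go to Vale.
At Vale the remaining stops are Willow 37; go to Willow.
Return Willow→Corby: 23.
Total = 16 + 4 + 22 + 17 + 37 + 23 = 119.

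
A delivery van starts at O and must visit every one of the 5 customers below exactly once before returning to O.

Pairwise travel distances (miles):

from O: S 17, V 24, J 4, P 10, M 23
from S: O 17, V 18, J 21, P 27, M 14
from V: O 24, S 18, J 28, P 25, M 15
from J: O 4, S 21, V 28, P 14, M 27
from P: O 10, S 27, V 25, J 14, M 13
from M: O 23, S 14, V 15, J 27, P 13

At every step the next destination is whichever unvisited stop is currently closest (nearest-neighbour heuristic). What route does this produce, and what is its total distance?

O → [J:4 / P:10 / S:17 / M:23 / V:24] → J (4)
J → [P:14 / S:21 / M:27 / V:28] → P (14)
P → [M:13 / V:25 / S:27] → M (13)
M → [S:14 / V:15] → S (14)
S → [V:18] → V (18)
Return V→O: 24.
Total = 4 + 14 + 13 + 14 + 18 + 24 = 87.

Nearest-neighbour total = 87 miles; route O → J → P → M → S → V → O.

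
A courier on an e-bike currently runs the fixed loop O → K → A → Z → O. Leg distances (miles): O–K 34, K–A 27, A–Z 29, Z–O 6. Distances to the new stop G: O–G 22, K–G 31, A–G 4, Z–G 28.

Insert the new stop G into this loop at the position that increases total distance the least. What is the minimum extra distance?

Insertion cost between consecutive stops i–j is d(i,G) + d(G,j) − d(i,j):
  between O and K: 22 + 31 − 34 = 19
  between K and A: 31 + 4 − 27 = 8
  between A and Z: 4 + 28 − 29 = 3
  between Z and O: 28 + 22 − 6 = 44
Cheapest insertion is between A and Z, adding 3.
New total = 96 + 3 = 99.

+3 miles — insert G between A and Z.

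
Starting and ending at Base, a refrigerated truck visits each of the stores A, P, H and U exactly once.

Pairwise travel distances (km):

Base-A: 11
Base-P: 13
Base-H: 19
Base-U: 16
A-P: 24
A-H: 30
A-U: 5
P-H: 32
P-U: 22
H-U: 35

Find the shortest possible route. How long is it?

With 4 stops there are 4!/2 = 12 distinct round trips (a route and its reverse cost the same).
Base-A-P-H-U-Base: 11+24+32+35+16 = 118
Base-A-P-U-H-Base: 11+24+22+35+19 = 111
Base-A-H-P-U-Base: 11+30+32+22+16 = 111
Base-A-H-U-P-Base: 11+30+35+22+13 = 111
Base-A-U-P-H-Base: 11+5+22+32+19 = 89
Base-A-U-H-P-Base: 11+5+35+32+13 = 96
Base-P-A-H-U-Base: 13+24+30+35+16 = 118
Base-P-A-U-H-Base: 13+24+5+35+19 = 96
Base-P-H-A-U-Base: 13+32+30+5+16 = 96
Base-P-U-A-H-Base: 13+22+5+30+19 = 89
Base-H-A-P-U-Base: 19+30+24+22+16 = 111
Base-H-P-A-U-Base: 19+32+24+5+16 = 96
The minimum is 89.
One optimal route: Base → A → U → P → H → Base (or its reverse).

Shortest round trip = 89 km.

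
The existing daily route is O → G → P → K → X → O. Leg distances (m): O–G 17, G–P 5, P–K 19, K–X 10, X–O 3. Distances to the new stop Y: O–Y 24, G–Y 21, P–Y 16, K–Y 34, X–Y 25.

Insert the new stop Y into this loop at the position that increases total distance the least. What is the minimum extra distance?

Insertion cost between consecutive stops i–j is d(i,Y) + d(Y,j) − d(i,j):
  between O and G: 24 + 21 − 17 = 28
  between G and P: 21 + 16 − 5 = 32
  between P and K: 16 + 34 − 19 = 31
  between K and X: 34 + 25 − 10 = 49
  between X and O: 25 + 24 − 3 = 46
Cheapest insertion is between O and G, adding 28.
New total = 54 + 28 = 82.

Adding 28 m by placing Y on the O–G leg.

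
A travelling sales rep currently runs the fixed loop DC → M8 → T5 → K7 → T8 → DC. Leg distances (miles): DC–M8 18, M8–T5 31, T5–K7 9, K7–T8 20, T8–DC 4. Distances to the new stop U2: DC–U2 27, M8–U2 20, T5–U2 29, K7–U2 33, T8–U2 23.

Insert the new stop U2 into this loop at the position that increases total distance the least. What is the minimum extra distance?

Insertion cost between consecutive stops i–j is d(i,U2) + d(U2,j) − d(i,j):
  between DC and M8: 27 + 20 − 18 = 29
  between M8 and T5: 20 + 29 − 31 = 18
  between T5 and K7: 29 + 33 − 9 = 53
  between K7 and T8: 33 + 23 − 20 = 36
  between T8 and DC: 23 + 27 − 4 = 46
Cheapest insertion is between M8 and T5, adding 18.
New total = 82 + 18 = 100.

Minimum extra distance: 18 miles, inserting U2 between M8 and T5.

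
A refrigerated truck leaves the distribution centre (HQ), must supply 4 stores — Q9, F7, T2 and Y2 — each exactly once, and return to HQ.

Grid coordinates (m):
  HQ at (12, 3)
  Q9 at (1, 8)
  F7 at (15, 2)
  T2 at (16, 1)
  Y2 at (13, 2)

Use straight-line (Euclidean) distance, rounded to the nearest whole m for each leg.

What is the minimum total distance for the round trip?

There are 12 distinct closed tours to check (reversals are equivalent).
HQ-Q9-F7-T2-Y2-HQ: 12+15+1+3+1 = 32
HQ-Q9-F7-Y2-T2-HQ: 12+15+2+3+4 = 36
HQ-Q9-T2-F7-Y2-HQ: 12+17+1+2+1 = 33
HQ-Q9-T2-Y2-F7-HQ: 12+17+3+2+3 = 37
HQ-Q9-Y2-F7-T2-HQ: 12+13+2+1+4 = 32
HQ-Q9-Y2-T2-F7-HQ: 12+13+3+1+3 = 32
HQ-F7-Q9-T2-Y2-HQ: 3+15+17+3+1 = 39
HQ-F7-Q9-Y2-T2-HQ: 3+15+13+3+4 = 38
HQ-F7-T2-Q9-Y2-HQ: 3+1+17+13+1 = 35
HQ-F7-Y2-Q9-T2-HQ: 3+2+13+17+4 = 39
HQ-T2-Q9-F7-Y2-HQ: 4+17+15+2+1 = 39
HQ-T2-F7-Q9-Y2-HQ: 4+1+15+13+1 = 34
The minimum is 32.
One optimal route: HQ → Q9 → F7 → T2 → Y2 → HQ (or its reverse).

Minimum total distance: 32 m.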